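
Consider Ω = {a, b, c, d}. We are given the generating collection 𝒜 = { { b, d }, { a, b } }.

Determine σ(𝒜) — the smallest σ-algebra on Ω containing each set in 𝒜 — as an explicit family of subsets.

σ(𝒜) (16 sets): { ∅, { a }, { b }, { c }, { d }, { a, b }, { a, c }, { a, d }, { b, c }, { b, d }, { c, d }, { a, b, c }, { a, b, d }, { a, c, d }, { b, c, d }, Ω }

Trace:
Start: 𝒜 ∪ {∅, Ω} = { ∅, { a, b }, { b, d }, Ω }.
Iteration 1 adds 3:
  { a, c }  = Ω∖{ b, d }
  { c, d }  = Ω∖{ a, b }
  { a, b, d }  = { a, b } ∪ { b, d }
Iteration 2 adds 4:
  { c }  = Ω∖{ a, b, d }
  { a, b, c }  = { a, b } ∪ { a, c }
  { a, c, d }  = { c, d } ∪ { a, c }
  { b, c, d }  = { c, d } ∪ { b, d }
Iteration 3: +3 →
  { a }  = Ω∖{ b, c, d }
  { b }  = Ω∖{ a, c, d }
  { d }  = Ω∖{ a, b, c }
Iteration 4. New:
  { a, d }  = { d } ∪ { a }
  { b, c }  = { c } ∪ { b }
Iteration 5: closed — nothing new.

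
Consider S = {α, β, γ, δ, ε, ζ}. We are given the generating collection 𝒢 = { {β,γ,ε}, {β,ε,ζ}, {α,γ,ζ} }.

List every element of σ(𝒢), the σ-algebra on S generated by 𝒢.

Begin from { {}, {α,γ,ζ}, {β,γ,ε}, {β,ε,ζ}, S } (that is, 𝒢 plus ∅ and S).
Step 1 adds 5:
  {α,γ,δ}  = S∖{β,ε,ζ}
  {α,δ,ζ}  = S∖{β,γ,ε}
  {β,δ,ε}  = S∖{α,γ,ζ}
  {β,γ,ε,ζ}  = {β,γ,ε} ∪ {β,ε,ζ}
  {α,β,γ,ε,ζ}  = {β,γ,ε} ∪ {α,γ,ζ}
  |family| = 10
Step 2: +8 →
  {δ}  = S∖{α,β,γ,ε,ζ}
  {α,δ}  = S∖{β,γ,ε,ζ}
  {α,γ,δ,ζ}  = {α,γ,ζ} ∪ {α,δ,ζ}
  {β,γ,δ,ε}  = {β,γ,ε} ∪ {β,δ,ε}
  {β,δ,ε,ζ}  = {β,ε,ζ} ∪ {β,δ,ε}
  {α,β,γ,δ,ε}  = {α,γ,δ} ∪ {β,γ,ε}
  {α,β,δ,ε,ζ}  = {β,ε,ζ} ∪ {α,δ,ζ}
  {β,γ,δ,ε,ζ}  = {β,γ,ε,ζ} ∪ {β,δ,ε}
  |family| = 18
Step 3 (7 new):
  {α}  = S∖{β,γ,δ,ε,ζ}
  {γ}  = S∖{α,β,δ,ε,ζ}
  {ζ}  = S∖{α,β,γ,δ,ε}
  {α,γ}  = S∖{β,δ,ε,ζ}
  {α,ζ}  = S∖{β,γ,δ,ε}
  {β,ε}  = S∖{α,γ,δ,ζ}
  {α,β,δ,ε}  = {α,δ} ∪ {β,δ,ε}
  |family| = 25
Step 4: 6 new —
  {γ,δ}  = {γ} ∪ {δ}
  {γ,ζ}  = S∖{α,β,δ,ε}
  {δ,ζ}  = {ζ} ∪ {δ}
  {α,β,ε}  = {β,ε} ∪ {α}
  {α,β,γ,ε}  = {β,ε} ∪ {α,γ}
  {α,β,ε,ζ}  = {β,ε} ∪ {α,ζ}
  |family| = 31
Step 5: 1 new —
  {γ,δ,ζ}  = S∖{α,β,ε}
  |family| = 32
Step 6: already closed under ᶜ and ∪.

Hence σ(𝒢) has 32 members: { {}, {α}, {γ}, {δ}, {ζ}, {α,γ}, {α,δ}, {α,ζ}, {β,ε}, {γ,δ}, {γ,ζ}, {δ,ζ}, {α,β,ε}, {α,γ,δ}, {α,γ,ζ}, {α,δ,ζ}, {β,γ,ε}, {β,δ,ε}, {β,ε,ζ}, {γ,δ,ζ}, {α,β,γ,ε}, {α,β,δ,ε}, {α,β,ε,ζ}, {α,γ,δ,ζ}, {β,γ,δ,ε}, {β,γ,ε,ζ}, {β,δ,ε,ζ}, {α,β,γ,δ,ε}, {α,β,γ,ε,ζ}, {α,β,δ,ε,ζ}, {β,γ,δ,ε,ζ}, S }.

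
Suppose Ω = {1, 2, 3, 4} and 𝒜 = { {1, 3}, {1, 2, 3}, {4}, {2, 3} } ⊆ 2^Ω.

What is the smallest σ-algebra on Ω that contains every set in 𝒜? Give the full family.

σ(𝒜) = { ∅, {1}, {2}, {3}, {4}, {1, 2}, {1, 3}, {1, 4}, {2, 3}, {2, 4}, {3, 4}, {1, 2, 3}, {1, 2, 4}, {1, 3, 4}, {2, 3, 4}, Ω }

Working:
Begin from { ∅, {4}, {1, 3}, {2, 3}, {1, 2, 3}, Ω } (that is, 𝒜 plus ∅ and Ω).
Pass 1 (4 new):
  {1, 4}  = {2, 3}ᶜ
  {2, 4}  = {1, 3}ᶜ
  {1, 3, 4}  = {1, 3} ∪ {4}
  {2, 3, 4}  = {2, 3} ∪ {4}
Pass 2 adds 3:
  {1}  = {2, 3, 4}ᶜ
  {2}  = {1, 3, 4}ᶜ
  {1, 2, 4}  = {1, 4} ∪ {2, 4}
Pass 3 (2 new):
  {3}  = {1, 2, 4}ᶜ
  {1, 2}  = {2} ∪ {1}
Pass 4: +1 →
  {3, 4}  = {1, 2}ᶜ
Pass 5: stable.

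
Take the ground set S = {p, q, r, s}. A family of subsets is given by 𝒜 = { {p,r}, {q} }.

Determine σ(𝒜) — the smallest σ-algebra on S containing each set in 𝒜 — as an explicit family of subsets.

Start: 𝒜 ∪ {∅, S} = { ∅, {q}, {p,r}, S }.
Round 1: 3 new —
  {q,s}  = complement {p,r}
  {p,q,r}  = {p,r} ∪ {q}
  {p,r,s}  = complement {q}
  |family| = 7
Round 2: +1 →
  {s}  = complement {p,q,r}
  |family| = 8
Round 3: stable.

Hence σ(𝒜) has 8 members: { ∅, {q}, {s}, {p,r}, {q,s}, {p,q,r}, {p,r,s}, S }.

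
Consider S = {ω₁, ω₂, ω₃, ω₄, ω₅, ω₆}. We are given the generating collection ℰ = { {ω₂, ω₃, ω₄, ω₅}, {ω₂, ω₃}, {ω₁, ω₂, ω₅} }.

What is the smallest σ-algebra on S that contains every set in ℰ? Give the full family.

σ(ℰ) (64 sets): { ∅, {ω₁}, {ω₂}, {ω₃}, {ω₄}, {ω₅}, {ω₆}, {ω₁, ω₂}, {ω₁, ω₃}, {ω₁, ω₄}, {ω₁, ω₅}, {ω₁, ω₆}, {ω₂, ω₃}, {ω₂, ω₄}, {ω₂, ω₅}, {ω₂, ω₆}, {ω₃, ω₄}, {ω₃, ω₅}, {ω₃, ω₆}, {ω₄, ω₅}, {ω₄, ω₆}, {ω₅, ω₆}, {ω₁, ω₂, ω₃}, {ω₁, ω₂, ω₄}, {ω₁, ω₂, ω₅}, {ω₁, ω₂, ω₆}, {ω₁, ω₃, ω₄}, {ω₁, ω₃, ω₅}, {ω₁, ω₃, ω₆}, {ω₁, ω₄, ω₅}, {ω₁, ω₄, ω₆}, {ω₁, ω₅, ω₆}, {ω₂, ω₃, ω₄}, {ω₂, ω₃, ω₅}, {ω₂, ω₃, ω₆}, {ω₂, ω₄, ω₅}, {ω₂, ω₄, ω₆}, {ω₂, ω₅, ω₆}, {ω₃, ω₄, ω₅}, {ω₃, ω₄, ω₆}, {ω₃, ω₅, ω₆}, {ω₄, ω₅, ω₆}, {ω₁, ω₂, ω₃, ω₄}, {ω₁, ω₂, ω₃, ω₅}, {ω₁, ω₂, ω₃, ω₆}, {ω₁, ω₂, ω₄, ω₅}, {ω₁, ω₂, ω₄, ω₆}, {ω₁, ω₂, ω₅, ω₆}, {ω₁, ω₃, ω₄, ω₅}, {ω₁, ω₃, ω₄, ω₆}, {ω₁, ω₃, ω₅, ω₆}, {ω₁, ω₄, ω₅, ω₆}, {ω₂, ω₃, ω₄, ω₅}, {ω₂, ω₃, ω₄, ω₆}, {ω₂, ω₃, ω₅, ω₆}, {ω₂, ω₄, ω₅, ω₆}, {ω₃, ω₄, ω₅, ω₆}, {ω₁, ω₂, ω₃, ω₄, ω₅}, {ω₁, ω₂, ω₃, ω₄, ω₆}, {ω₁, ω₂, ω₃, ω₅, ω₆}, {ω₁, ω₂, ω₄, ω₅, ω₆}, {ω₁, ω₃, ω₄, ω₅, ω₆}, {ω₂, ω₃, ω₄, ω₅, ω₆}, S }

Check:
Start: ℰ ∪ {∅, S} = { ∅, {ω₂, ω₃}, {ω₁, ω₂, ω₅}, {ω₂, ω₃, ω₄, ω₅}, S }.
Round 1 adds 5:
  {ω₁, ω₆}  = complement {ω₂, ω₃, ω₄, ω₅}
  {ω₃, ω₄, ω₆}  = complement {ω₁, ω₂, ω₅}
  {ω₁, ω₂, ω₃, ω₅}  = {ω₁, ω₂, ω₅} ∪ {ω₂, ω₃}
  {ω₁, ω₄, ω₅, ω₆}  = complement {ω₂, ω₃}
  {ω₁, ω₂, ω₃, ω₄, ω₅}  = {ω₁, ω₂, ω₅} ∪ {ω₂, ω₃, ω₄, ω₅}
Round 2. New:
  {ω₆}  = complement {ω₁, ω₂, ω₃, ω₄, ω₅}
  {ω₄, ω₆}  = complement {ω₁, ω₂, ω₃, ω₅}
  {ω₁, ω₂, ω₃, ω₆}  = {ω₁, ω₆} ∪ {ω₂, ω₃}
  {ω₁, ω₂, ω₅, ω₆}  = {ω₁, ω₆} ∪ {ω₁, ω₂, ω₅}
  {ω₁, ω₃, ω₄, ω₆}  = {ω₁, ω₆} ∪ {ω₃, ω₄, ω₆}
  {ω₂, ω₃, ω₄, ω₆}  = {ω₂, ω₃} ∪ {ω₃, ω₄, ω₆}
  {ω₁, ω₂, ω₃, ω₅, ω₆}  = {ω₁, ω₆} ∪ {ω₁, ω₂, ω₃, ω₅}
  {ω₁, ω₂, ω₄, ω₅, ω₆}  = {ω₁, ω₄, ω₅, ω₆} ∪ {ω₁, ω₂, ω₅}
  {ω₁, ω₃, ω₄, ω₅, ω₆}  = {ω₁, ω₄, ω₅, ω₆} ∪ {ω₃, ω₄, ω₆}
  {ω₂, ω₃, ω₄, ω₅, ω₆}  = {ω₂, ω₃, ω₄, ω₅} ∪ {ω₃, ω₄, ω₆}
Round 3: 11 new —
  {ω₁}  = complement {ω₂, ω₃, ω₄, ω₅, ω₆}
  {ω₂}  = complement {ω₁, ω₃, ω₄, ω₅, ω₆}
  {ω₃}  = complement {ω₁, ω₂, ω₄, ω₅, ω₆}
  {ω₄}  = complement {ω₁, ω₂, ω₃, ω₅, ω₆}
  {ω₁, ω₅}  = complement {ω₂, ω₃, ω₄, ω₆}
  {ω₂, ω₅}  = complement {ω₁, ω₃, ω₄, ω₆}
  {ω₃, ω₄}  = complement {ω₁, ω₂, ω₅, ω₆}
  {ω₄, ω₅}  = complement {ω₁, ω₂, ω₃, ω₆}
  {ω₁, ω₄, ω₆}  = {ω₁, ω₆} ∪ {ω₄, ω₆}
  {ω₂, ω₃, ω₆}  = {ω₆} ∪ {ω₂, ω₃}
  {ω₁, ω₂, ω₃, ω₄, ω₆}  = {ω₁, ω₆} ∪ {ω₂, ω₃, ω₄, ω₆}
Round 4: +27 →
  {ω₅}  = complement {ω₁, ω₂, ω₃, ω₄, ω₆}
  {ω₁, ω₂}  = {ω₁} ∪ {ω₂}
  {ω₁, ω₃}  = {ω₁} ∪ {ω₃}
  {ω₁, ω₄}  = {ω₁} ∪ {ω₄}
  {ω₂, ω₄}  = {ω₂} ∪ {ω₄}
  {ω₂, ω₆}  = {ω₂} ∪ {ω₆}
  {ω₃, ω₆}  = {ω₆} ∪ {ω₃}
  {ω₁, ω₂, ω₃}  = {ω₁} ∪ {ω₂, ω₃}
  {ω₁, ω₂, ω₆}  = {ω₁, ω₆} ∪ {ω₂}
  {ω₁, ω₃, ω₄}  = {ω₃, ω₄} ∪ {ω₁}
  {ω₁, ω₃, ω₅}  = {ω₃} ∪ {ω₁, ω₅}
  {ω₁, ω₃, ω₆}  = {ω₁, ω₆} ∪ {ω₃}
  {ω₁, ω₄, ω₅}  = complement {ω₂, ω₃, ω₆}
  {ω₁, ω₅, ω₆}  = {ω₁, ω₆} ∪ {ω₁, ω₅}
  {ω₂, ω₃, ω₄}  = {ω₃, ω₄} ∪ {ω₂}
  {ω₂, ω₃, ω₅}  = complement {ω₁, ω₄, ω₆}
  {ω₂, ω₄, ω₅}  = {ω₂, ω₅} ∪ {ω₄, ω₅}
  {ω₂, ω₄, ω₆}  = {ω₂} ∪ {ω₄, ω₆}
  {ω₂, ω₅, ω₆}  = {ω₂, ω₅} ∪ {ω₆}
  {ω₃, ω₄, ω₅}  = {ω₃, ω₄} ∪ {ω₄, ω₅}
  {ω₄, ω₅, ω₆}  = {ω₆} ∪ {ω₄, ω₅}
  {ω₁, ω₂, ω₄, ω₅}  = {ω₄, ω₅} ∪ {ω₁, ω₂, ω₅}
  {ω₁, ω₂, ω₄, ω₆}  = {ω₂} ∪ {ω₁, ω₄, ω₆}
  {ω₁, ω₃, ω₄, ω₅}  = {ω₃, ω₄} ∪ {ω₁, ω₅}
  {ω₂, ω₃, ω₅, ω₆}  = {ω₂, ω₅} ∪ {ω₂, ω₃, ω₆}
  {ω₂, ω₄, ω₅, ω₆}  = {ω₂, ω₅} ∪ {ω₄, ω₆}
  {ω₃, ω₄, ω₅, ω₆}  = {ω₄, ω₅} ∪ {ω₃, ω₄, ω₆}
Round 5: 6 new —
  {ω₃, ω₅}  = complement {ω₁, ω₂, ω₄, ω₆}
  {ω₅, ω₆}  = {ω₆} ∪ {ω₅}
  {ω₁, ω₂, ω₄}  = {ω₂} ∪ {ω₁, ω₄}
  {ω₃, ω₅, ω₆}  = {ω₃, ω₆} ∪ {ω₅}
  {ω₁, ω₂, ω₃, ω₄}  = {ω₃, ω₄} ∪ {ω₁, ω₂, ω₃}
  {ω₁, ω₃, ω₅, ω₆}  = complement {ω₂, ω₄}
Round 6: closed — nothing new.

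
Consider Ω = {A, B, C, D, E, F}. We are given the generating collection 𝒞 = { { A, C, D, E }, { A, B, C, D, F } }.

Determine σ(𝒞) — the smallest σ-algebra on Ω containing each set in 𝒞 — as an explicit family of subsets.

Begin from { ∅, { A, C, D, E }, { A, B, C, D, F }, Ω } (that is, 𝒞 plus ∅ and Ω).
Round 1: 2 new —
  { E }  = Ω∖{ A, B, C, D, F }
  { B, F }  = Ω∖{ A, C, D, E }
Round 2. New:
  { B, E, F }  = { B, F } ∪ { E }
Round 3 (1 new):
  { A, C, D }  = Ω∖{ B, E, F }
After Round 4 the family is unchanged; done.

Hence σ(𝒞) has 8 members: { ∅, { E }, { B, F }, { A, C, D }, { B, E, F }, { A, C, D, E }, { A, B, C, D, F }, Ω }.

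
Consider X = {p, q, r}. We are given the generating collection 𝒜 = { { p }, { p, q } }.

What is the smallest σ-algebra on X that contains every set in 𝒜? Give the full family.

Take S₀ = 𝒜 ∪ {∅, X} = { {  }, { p }, { p, q }, X }.
Pass 1 adds 2:
  { r }  = X∖{ p, q }
  { q, r }  = X∖{ p }
  (now 6)
Pass 2: 1 new —
  { p, r }  = { r } ∪ { p }
  (now 7)
Pass 3: 1 new —
  { q }  = X∖{ p, r }
  (now 8)
Pass 4: no new sets; the family is a σ-algebra.

σ(𝒜) = { {  }, { p }, { q }, { r }, { p, q }, { p, r }, { q, r }, X }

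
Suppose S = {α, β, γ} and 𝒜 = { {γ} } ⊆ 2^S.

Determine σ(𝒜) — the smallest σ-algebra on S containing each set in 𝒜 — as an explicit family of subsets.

Begin from { ∅, {γ}, S } (that is, 𝒜 plus ∅ and S).
Round 1: 1 new —
  {α, β}  = complement {γ}
  [4 total]
Round 2: no new sets; the family is a σ-algebra.

|σ(𝒜)| = 4.  σ(𝒜) = { ∅, {γ}, {α, β}, S }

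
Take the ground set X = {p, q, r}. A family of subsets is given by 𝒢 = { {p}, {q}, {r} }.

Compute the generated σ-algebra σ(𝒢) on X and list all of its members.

Begin from { {}, {p}, {q}, {r}, X } (that is, 𝒢 plus ∅ and X).
Iteration 1. New:
  {p, q}  = ᶜ of {r}
  {p, r}  = ᶜ of {q}
  {q, r}  = ᶜ of {p}
  (now 8)
Iteration 2 adds nothing — fixpoint reached.

|σ(𝒢)| = 8.  σ(𝒢) = { {}, {p}, {q}, {r}, {p, q}, {p, r}, {q, r}, X }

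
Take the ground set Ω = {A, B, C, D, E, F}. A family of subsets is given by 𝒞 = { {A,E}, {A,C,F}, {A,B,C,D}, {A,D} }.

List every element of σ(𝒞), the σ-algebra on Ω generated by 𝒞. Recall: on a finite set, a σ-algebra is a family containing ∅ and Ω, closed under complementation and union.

Initial family (6 sets): { {}, {A,D}, {A,E}, {A,C,F}, {A,B,C,D}, Ω }.
Iteration 1: +9 →
  {E,F}  = complement {A,B,C,D}
  {A,D,E}  = {A,D} ∪ {A,E}
  {B,D,E}  = complement {A,C,F}
  {A,C,D,F}  = {A,D} ∪ {A,C,F}
  {A,C,E,F}  = {A,C,F} ∪ {A,E}
  {B,C,D,F}  = complement {A,E}
  {B,C,E,F}  = complement {A,D}
  {A,B,C,D,E}  = {A,E} ∪ {A,B,C,D}
  {A,B,C,D,F}  = {A,C,F} ∪ {A,B,C,D}
Iteration 2: 12 new —
  {E}  = complement {A,B,C,D,F}
  {F}  = complement {A,B,C,D,E}
  {B,D}  = complement {A,C,E,F}
  {B,E}  = complement {A,C,D,F}
  {A,E,F}  = {E,F} ∪ {A,E}
  {B,C,F}  = complement {A,D,E}
  {A,B,D,E}  = {A,D,E} ∪ {B,D,E}
  {A,D,E,F}  = {A,D,E} ∪ {E,F}
  {B,D,E,F}  = {E,F} ∪ {B,D,E}
  {A,B,C,E,F}  = {A,C,E,F} ∪ {B,C,E,F}
  {A,C,D,E,F}  = {A,D,E} ∪ {A,C,E,F}
  {B,C,D,E,F}  = {E,F} ∪ {B,C,D,F}
Iteration 3 adds 15:
  {A}  = complement {B,C,D,E,F}
  {B}  = complement {A,C,D,E,F}
  {D}  = complement {A,B,C,E,F}
  {A,C}  = complement {B,D,E,F}
  {B,C}  = complement {A,D,E,F}
  {C,F}  = complement {A,B,D,E}
  {A,B,D}  = {A,D} ∪ {B,D}
  {A,B,E}  = {B,E} ∪ {A,E}
  {A,D,F}  = {A,D} ∪ {F}
  {B,C,D}  = complement {A,E,F}
  {B,D,F}  = {B,D} ∪ {F}
  {B,E,F}  = {B,E} ∪ {E,F}
  {A,B,C,F}  = {A,C,F} ∪ {B,C,F}
  {A,B,E,F}  = {B,E} ∪ {A,E,F}
  {A,B,D,E,F}  = {B,E} ∪ {A,D,E,F}
Iteration 4. New:
  {C}  = complement {A,B,D,E,F}
  {A,B}  = {B} ∪ {A}
  {A,F}  = {A} ∪ {F}
  {B,F}  = {B} ∪ {F}
  {C,D}  = complement {A,B,E,F}
  {D,E}  = complement {A,B,C,F}
  {D,F}  = {D} ∪ {F}
  {A,B,C}  = {B} ∪ {A,C}
  {A,C,D}  = complement {B,E,F}
  {A,C,E}  = complement {B,D,F}
  {B,C,E}  = complement {A,D,F}
  {C,D,F}  = complement {A,B,E}
  {C,E,F}  = complement {A,B,D}
  {D,E,F}  = {D} ∪ {E,F}
  {A,B,C,E}  = {A,C} ∪ {A,B,E}
  {A,B,D,F}  = {B,D,F} ∪ {A,B,D}
  {A,C,D,E}  = {A,C} ∪ {A,D,E}
  {B,C,D,E}  = {B,D,E} ∪ {B,C}
Iteration 5: 4 new —
  {C,E}  = complement {A,B,D,F}
  {A,B,F}  = {A,F} ∪ {B}
  {C,D,E}  = {C,D} ∪ {D,E}
  {C,D,E,F}  = complement {A,B}
Iteration 6: closed — nothing new.

|σ(𝒞)| = 64.  σ(𝒞) = { {}, {A}, {B}, {C}, {D}, {E}, {F}, {A,B}, {A,C}, {A,D}, {A,E}, {A,F}, {B,C}, {B,D}, {B,E}, {B,F}, {C,D}, {C,E}, {C,F}, {D,E}, {D,F}, {E,F}, {A,B,C}, {A,B,D}, {A,B,E}, {A,B,F}, {A,C,D}, {A,C,E}, {A,C,F}, {A,D,E}, {A,D,F}, {A,E,F}, {B,C,D}, {B,C,E}, {B,C,F}, {B,D,E}, {B,D,F}, {B,E,F}, {C,D,E}, {C,D,F}, {C,E,F}, {D,E,F}, {A,B,C,D}, {A,B,C,E}, {A,B,C,F}, {A,B,D,E}, {A,B,D,F}, {A,B,E,F}, {A,C,D,E}, {A,C,D,F}, {A,C,E,F}, {A,D,E,F}, {B,C,D,E}, {B,C,D,F}, {B,C,E,F}, {B,D,E,F}, {C,D,E,F}, {A,B,C,D,E}, {A,B,C,D,F}, {A,B,C,E,F}, {A,B,D,E,F}, {A,C,D,E,F}, {B,C,D,E,F}, Ω }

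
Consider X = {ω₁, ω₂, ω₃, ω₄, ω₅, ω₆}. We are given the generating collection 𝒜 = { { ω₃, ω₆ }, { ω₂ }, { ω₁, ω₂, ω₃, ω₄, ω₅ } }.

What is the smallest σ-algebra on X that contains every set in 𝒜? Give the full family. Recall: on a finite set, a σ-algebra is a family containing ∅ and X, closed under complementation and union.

σ(𝒜) = { {}, { ω₂ }, { ω₃ }, { ω₆ }, { ω₂, ω₃ }, { ω₂, ω₆ }, { ω₃, ω₆ }, { ω₁, ω₄, ω₅ }, { ω₂, ω₃, ω₆ }, { ω₁, ω₂, ω₄, ω₅ }, { ω₁, ω₃, ω₄, ω₅ }, { ω₁, ω₄, ω₅, ω₆ }, { ω₁, ω₂, ω₃, ω₄, ω₅ }, { ω₁, ω₂, ω₄, ω₅, ω₆ }, { ω₁, ω₃, ω₄, ω₅, ω₆ }, X }

Working:
Start: 𝒜 ∪ {∅, X} = { {}, { ω₂ }, { ω₃, ω₆ }, { ω₁, ω₂, ω₃, ω₄, ω₅ }, X }.
Step 1: 4 new —
  { ω₆ }  = X∖{ ω₁, ω₂, ω₃, ω₄, ω₅ }
  { ω₂, ω₃, ω₆ }  = { ω₃, ω₆ } ∪ { ω₂ }
  { ω₁, ω₂, ω₄, ω₅ }  = X∖{ ω₃, ω₆ }
  { ω₁, ω₃, ω₄, ω₅, ω₆ }  = X∖{ ω₂ }
  |family| = 9
Step 2: +3 →
  { ω₂, ω₆ }  = { ω₂ } ∪ { ω₆ }
  { ω₁, ω₄, ω₅ }  = X∖{ ω₂, ω₃, ω₆ }
  { ω₁, ω₂, ω₄, ω₅, ω₆ }  = { ω₁, ω₂, ω₄, ω₅ } ∪ { ω₆ }
  |family| = 12
Step 3: 3 new —
  { ω₃ }  = X∖{ ω₁, ω₂, ω₄, ω₅, ω₆ }
  { ω₁, ω₃, ω₄, ω₅ }  = X∖{ ω₂, ω₆ }
  { ω₁, ω₄, ω₅, ω₆ }  = { ω₁, ω₄, ω₅ } ∪ { ω₆ }
  |family| = 15
Step 4 adds 1:
  { ω₂, ω₃ }  = X∖{ ω₁, ω₄, ω₅, ω₆ }
  |family| = 16
Step 5: no new sets; the family is a σ-algebra.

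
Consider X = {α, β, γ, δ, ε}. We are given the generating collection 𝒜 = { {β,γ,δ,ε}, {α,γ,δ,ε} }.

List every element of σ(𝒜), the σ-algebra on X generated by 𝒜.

Start: 𝒜 ∪ {∅, X} = { ∅, {α,γ,δ,ε}, {β,γ,δ,ε}, X }.
Iteration 1: 2 new —
  {α}  = ᶜ of {β,γ,δ,ε}
  {β}  = ᶜ of {α,γ,δ,ε}
Iteration 2. New:
  {α,β}  = {β} ∪ {α}
Iteration 3: 1 new —
  {γ,δ,ε}  = ᶜ of {α,β}
Iteration 4: already closed under ᶜ and ∪.

Hence σ(𝒜) has 8 members: { ∅, {α}, {β}, {α,β}, {γ,δ,ε}, {α,γ,δ,ε}, {β,γ,δ,ε}, X }.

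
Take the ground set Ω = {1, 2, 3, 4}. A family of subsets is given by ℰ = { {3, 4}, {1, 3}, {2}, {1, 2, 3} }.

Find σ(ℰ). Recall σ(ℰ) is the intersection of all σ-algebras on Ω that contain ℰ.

Begin from { ∅, {2}, {1, 3}, {3, 4}, {1, 2, 3}, Ω } (that is, ℰ plus ∅ and Ω).
Pass 1. New:
  {4}  = Ω∖{1, 2, 3}
  {1, 2}  = Ω∖{3, 4}
  {2, 4}  = Ω∖{1, 3}
  {1, 3, 4}  = Ω∖{2}
  {2, 3, 4}  = {3, 4} ∪ {2}
  |family| = 11
Pass 2: 2 new —
  {1}  = Ω∖{2, 3, 4}
  {1, 2, 4}  = {1, 2} ∪ {4}
  |family| = 13
Pass 3: +2 →
  {3}  = Ω∖{1, 2, 4}
  {1, 4}  = {4} ∪ {1}
  |family| = 15
Pass 4: +1 →
  {2, 3}  = Ω∖{1, 4}
  |family| = 16
Pass 5: already closed under ᶜ and ∪.

|σ(ℰ)| = 16.  σ(ℰ) = { ∅, {1}, {2}, {3}, {4}, {1, 2}, {1, 3}, {1, 4}, {2, 3}, {2, 4}, {3, 4}, {1, 2, 3}, {1, 2, 4}, {1, 3, 4}, {2, 3, 4}, Ω }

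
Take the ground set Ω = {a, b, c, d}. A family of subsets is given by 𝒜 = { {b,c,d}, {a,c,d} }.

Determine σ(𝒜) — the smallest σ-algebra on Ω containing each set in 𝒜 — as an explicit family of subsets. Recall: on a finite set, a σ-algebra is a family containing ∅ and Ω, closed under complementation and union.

Initial family (4 sets): { {}, {a,c,d}, {b,c,d}, Ω }.
Round 1 (2 new):
  {a}  = complement {b,c,d}
  {b}  = complement {a,c,d}
Round 2. New:
  {a,b}  = {b} ∪ {a}
Round 3: +1 →
  {c,d}  = complement {a,b}
Round 4: already closed under ᶜ and ∪.

|σ(𝒜)| = 8.  σ(𝒜) = { {}, {a}, {b}, {a,b}, {c,d}, {a,c,d}, {b,c,d}, Ω }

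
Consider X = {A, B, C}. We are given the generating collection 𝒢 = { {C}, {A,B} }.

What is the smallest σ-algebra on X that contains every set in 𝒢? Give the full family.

Start: 𝒢 ∪ {∅, X} = { ∅, {C}, {A,B}, X }.
Iteration 1: already closed under ᶜ and ∪.

|σ(𝒢)| = 4.  σ(𝒢) = { ∅, {C}, {A,B}, X }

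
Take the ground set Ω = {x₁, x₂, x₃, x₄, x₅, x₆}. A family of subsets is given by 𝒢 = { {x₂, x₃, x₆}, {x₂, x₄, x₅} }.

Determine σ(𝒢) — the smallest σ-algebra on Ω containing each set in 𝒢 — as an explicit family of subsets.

Start: 𝒢 ∪ {∅, Ω} = { ∅, {x₂, x₃, x₆}, {x₂, x₄, x₅}, Ω }.
Round 1: 3 new —
  {x₁, x₃, x₆}  = complement {x₂, x₄, x₅}
  {x₁, x₄, x₅}  = complement {x₂, x₃, x₆}
  {x₂, x₃, x₄, x₅, x₆}  = {x₂, x₄, x₅} ∪ {x₂, x₃, x₆}
  — 7 sets.
Round 2 (4 new):
  {x₁}  = complement {x₂, x₃, x₄, x₅, x₆}
  {x₁, x₂, x₃, x₆}  = {x₁, x₃, x₆} ∪ {x₂, x₃, x₆}
  {x₁, x₂, x₄, x₅}  = {x₁, x₄, x₅} ∪ {x₂, x₄, x₅}
  {x₁, x₃, x₄, x₅, x₆}  = {x₁, x₄, x₅} ∪ {x₁, x₃, x₆}
  — 11 sets.
Round 3 adds 3:
  {x₂}  = complement {x₁, x₃, x₄, x₅, x₆}
  {x₃, x₆}  = complement {x₁, x₂, x₄, x₅}
  {x₄, x₅}  = complement {x₁, x₂, x₃, x₆}
  — 14 sets.
Round 4 adds 2:
  {x₁, x₂}  = {x₂} ∪ {x₁}
  {x₃, x₄, x₅, x₆}  = {x₄, x₅} ∪ {x₃, x₆}
  — 16 sets.
Round 5: no new sets; the family is a σ-algebra.

σ(𝒢) = { ∅, {x₁}, {x₂}, {x₁, x₂}, {x₃, x₆}, {x₄, x₅}, {x₁, x₃, x₆}, {x₁, x₄, x₅}, {x₂, x₃, x₆}, {x₂, x₄, x₅}, {x₁, x₂, x₃, x₆}, {x₁, x₂, x₄, x₅}, {x₃, x₄, x₅, x₆}, {x₁, x₃, x₄, x₅, x₆}, {x₂, x₃, x₄, x₅, x₆}, Ω }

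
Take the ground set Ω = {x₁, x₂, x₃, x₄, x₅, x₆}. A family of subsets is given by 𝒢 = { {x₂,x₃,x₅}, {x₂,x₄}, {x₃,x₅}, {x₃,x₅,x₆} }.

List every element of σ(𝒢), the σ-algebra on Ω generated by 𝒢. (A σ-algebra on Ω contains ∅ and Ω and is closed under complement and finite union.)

σ(𝒢) = { ∅, {x₁}, {x₂}, {x₄}, {x₆}, {x₁,x₂}, {x₁,x₄}, {x₁,x₆}, {x₂,x₄}, {x₂,x₆}, {x₃,x₅}, {x₄,x₆}, {x₁,x₂,x₄}, {x₁,x₂,x₆}, {x₁,x₃,x₅}, {x₁,x₄,x₆}, {x₂,x₃,x₅}, {x₂,x₄,x₆}, {x₃,x₄,x₅}, {x₃,x₅,x₆}, {x₁,x₂,x₃,x₅}, {x₁,x₂,x₄,x₆}, {x₁,x₃,x₄,x₅}, {x₁,x₃,x₅,x₆}, {x₂,x₃,x₄,x₅}, {x₂,x₃,x₅,x₆}, {x₃,x₄,x₅,x₆}, {x₁,x₂,x₃,x₄,x₅}, {x₁,x₂,x₃,x₅,x₆}, {x₁,x₃,x₄,x₅,x₆}, {x₂,x₃,x₄,x₅,x₆}, Ω }

Working:
Take S₀ = 𝒢 ∪ {∅, Ω} = { ∅, {x₂,x₄}, {x₃,x₅}, {x₂,x₃,x₅}, {x₃,x₅,x₆}, Ω }.
Pass 1. New:
  {x₁,x₂,x₄}  = ᶜ of {x₃,x₅,x₆}
  {x₁,x₄,x₆}  = ᶜ of {x₂,x₃,x₅}
  {x₁,x₂,x₄,x₆}  = ᶜ of {x₃,x₅}
  {x₁,x₃,x₅,x₆}  = ᶜ of {x₂,x₄}
  {x₂,x₃,x₄,x₅}  = {x₂,x₃,x₅} ∪ {x₂,x₄}
  {x₂,x₃,x₅,x₆}  = {x₂,x₃,x₅} ∪ {x₃,x₅,x₆}
  {x₂,x₃,x₄,x₅,x₆}  = {x₃,x₅,x₆} ∪ {x₂,x₄}
  — 13 sets.
Pass 2. New:
  {x₁}  = ᶜ of {x₂,x₃,x₄,x₅,x₆}
  {x₁,x₄}  = ᶜ of {x₂,x₃,x₅,x₆}
  {x₁,x₆}  = ᶜ of {x₂,x₃,x₄,x₅}
  {x₁,x₂,x₃,x₄,x₅}  = {x₂,x₃,x₄,x₅} ∪ {x₁,x₂,x₄}
  {x₁,x₂,x₃,x₅,x₆}  = {x₁,x₃,x₅,x₆} ∪ {x₂,x₃,x₅}
  {x₁,x₃,x₄,x₅,x₆}  = {x₁,x₃,x₅,x₆} ∪ {x₁,x₄,x₆}
  — 19 sets.
Pass 3 adds 6:
  {x₂}  = ᶜ of {x₁,x₃,x₄,x₅,x₆}
  {x₄}  = ᶜ of {x₁,x₂,x₃,x₅,x₆}
  {x₆}  = ᶜ of {x₁,x₂,x₃,x₄,x₅}
  {x₁,x₃,x₅}  = {x₃,x₅} ∪ {x₁}
  {x₁,x₂,x₃,x₅}  = {x₂,x₃,x₅} ∪ {x₁}
  {x₁,x₃,x₄,x₅}  = {x₁,x₄} ∪ {x₃,x₅}
  — 25 sets.
Pass 4 (7 new):
  {x₁,x₂}  = {x₁} ∪ {x₂}
  {x₂,x₆}  = ᶜ of {x₁,x₃,x₄,x₅}
  {x₄,x₆}  = ᶜ of {x₁,x₂,x₃,x₅}
  {x₁,x₂,x₆}  = {x₁,x₆} ∪ {x₂}
  {x₂,x₄,x₆}  = ᶜ of {x₁,x₃,x₅}
  {x₃,x₄,x₅}  = {x₃,x₅} ∪ {x₄}
  {x₃,x₄,x₅,x₆}  = {x₃,x₅,x₆} ∪ {x₄}
  — 32 sets.
Pass 5 adds nothing — fixpoint reached.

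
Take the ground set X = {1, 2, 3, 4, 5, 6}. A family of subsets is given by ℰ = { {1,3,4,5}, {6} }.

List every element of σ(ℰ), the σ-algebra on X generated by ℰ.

Answer: σ(ℰ) = { {}, {2}, {6}, {2,6}, {1,3,4,5}, {1,2,3,4,5}, {1,3,4,5,6}, X }

Working:
Seed the family with ℰ together with ∅ and X: { {}, {6}, {1,3,4,5}, X }.
Step 1 adds 3:
  {2,6}  = complement {1,3,4,5}
  {1,2,3,4,5}  = complement {6}
  {1,3,4,5,6}  = {1,3,4,5} ∪ {6}
  — 7 sets.
Step 2: +1 →
  {2}  = complement {1,3,4,5,6}
  — 8 sets.
Step 3: no new sets; the family is a σ-algebra.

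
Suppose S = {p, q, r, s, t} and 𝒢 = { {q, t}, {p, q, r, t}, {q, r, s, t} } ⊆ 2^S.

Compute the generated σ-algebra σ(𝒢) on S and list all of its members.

|σ(𝒢)| = 16.  σ(𝒢) = { {}, {p}, {r}, {s}, {p, r}, {p, s}, {q, t}, {r, s}, {p, q, t}, {p, r, s}, {q, r, t}, {q, s, t}, {p, q, r, t}, {p, q, s, t}, {q, r, s, t}, S }

Derivation:
Take S₀ = 𝒢 ∪ {∅, S} = { {}, {q, t}, {p, q, r, t}, {q, r, s, t}, S }.
Step 1: +3 →
  {p}  = S∖{q, r, s, t}
  {s}  = S∖{p, q, r, t}
  {p, r, s}  = S∖{q, t}
  (now 8)
Step 2: +3 →
  {p, s}  = {s} ∪ {p}
  {p, q, t}  = {q, t} ∪ {p}
  {q, s, t}  = {s} ∪ {q, t}
  (now 11)
Step 3 (4 new):
  {p, r}  = S∖{q, s, t}
  {r, s}  = S∖{p, q, t}
  {q, r, t}  = S∖{p, s}
  {p, q, s, t}  = {q, t} ∪ {p, s}
  (now 15)
Step 4: 1 new —
  {r}  = S∖{p, q, s, t}
  (now 16)
Step 5 adds nothing — fixpoint reached.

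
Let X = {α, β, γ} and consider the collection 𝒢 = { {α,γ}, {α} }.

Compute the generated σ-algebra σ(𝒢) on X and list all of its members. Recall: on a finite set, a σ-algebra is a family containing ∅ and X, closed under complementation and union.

Begin from { {}, {α}, {α,γ}, X } (that is, 𝒢 plus ∅ and X).
Iteration 1 adds 2:
  {β}  = {α,γ}ᶜ
  {β,γ}  = {α}ᶜ
  [6 total]
Iteration 2: 1 new —
  {α,β}  = {β} ∪ {α}
  [7 total]
Iteration 3. New:
  {γ}  = {α,β}ᶜ
  [8 total]
Iteration 4: stable.

σ(𝒢) = { {}, {α}, {β}, {γ}, {α,β}, {α,γ}, {β,γ}, X }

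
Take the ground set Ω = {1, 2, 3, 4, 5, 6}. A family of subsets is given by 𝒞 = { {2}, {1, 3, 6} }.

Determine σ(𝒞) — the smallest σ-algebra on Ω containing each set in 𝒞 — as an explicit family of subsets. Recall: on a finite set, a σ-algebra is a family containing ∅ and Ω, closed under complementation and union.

Answer: σ(𝒞) = { {}, {2}, {4, 5}, {1, 3, 6}, {2, 4, 5}, {1, 2, 3, 6}, {1, 3, 4, 5, 6}, Ω }

Check:
Initial family (4 sets): { {}, {2}, {1, 3, 6}, Ω }.
Pass 1 adds 3:
  {2, 4, 5}  = {1, 3, 6}ᶜ
  {1, 2, 3, 6}  = {2} ∪ {1, 3, 6}
  {1, 3, 4, 5, 6}  = {2}ᶜ
  — 7 sets.
Pass 2 (1 new):
  {4, 5}  = {1, 2, 3, 6}ᶜ
  — 8 sets.
Pass 3 adds nothing — fixpoint reached.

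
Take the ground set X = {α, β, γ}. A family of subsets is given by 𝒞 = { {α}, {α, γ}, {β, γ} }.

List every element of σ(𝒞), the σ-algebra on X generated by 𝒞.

Begin from { ∅, {α}, {α, γ}, {β, γ}, X } (that is, 𝒞 plus ∅ and X).
Iteration 1: 1 new —
  {β}  = {α, γ}ᶜ
  [6 total]
Iteration 2 adds 1:
  {α, β}  = {β} ∪ {α}
  [7 total]
Iteration 3: 1 new —
  {γ}  = {α, β}ᶜ
  [8 total]
Iteration 4: closed — nothing new.

σ(𝒞) = { ∅, {α}, {β}, {γ}, {α, β}, {α, γ}, {β, γ}, X }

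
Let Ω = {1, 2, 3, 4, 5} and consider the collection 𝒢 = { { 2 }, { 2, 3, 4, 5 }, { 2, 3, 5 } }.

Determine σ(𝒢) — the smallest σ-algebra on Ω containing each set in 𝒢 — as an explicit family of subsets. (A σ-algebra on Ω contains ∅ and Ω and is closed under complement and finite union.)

Begin from { {}, { 2 }, { 2, 3, 5 }, { 2, 3, 4, 5 }, Ω } (that is, 𝒢 plus ∅ and Ω).
Iteration 1 adds 3:
  { 1 }  = { 2, 3, 4, 5 }ᶜ
  { 1, 4 }  = { 2, 3, 5 }ᶜ
  { 1, 3, 4, 5 }  = { 2 }ᶜ
  (now 8)
Iteration 2. New:
  { 1, 2 }  = { 2 } ∪ { 1 }
  { 1, 2, 4 }  = { 2 } ∪ { 1, 4 }
  { 1, 2, 3, 5 }  = { 2, 3, 5 } ∪ { 1 }
  (now 11)
Iteration 3. New:
  { 4 }  = { 1, 2, 3, 5 }ᶜ
  { 3, 5 }  = { 1, 2, 4 }ᶜ
  { 3, 4, 5 }  = { 1, 2 }ᶜ
  (now 14)
Iteration 4: +2 →
  { 2, 4 }  = { 4 } ∪ { 2 }
  { 1, 3, 5 }  = { 3, 5 } ∪ { 1 }
  (now 16)
Iteration 5: stable.

Therefore σ(𝒢) = { {}, { 1 }, { 2 }, { 4 }, { 1, 2 }, { 1, 4 }, { 2, 4 }, { 3, 5 }, { 1, 2, 4 }, { 1, 3, 5 }, { 2, 3, 5 }, { 3, 4, 5 }, { 1, 2, 3, 5 }, { 1, 3, 4, 5 }, { 2, 3, 4, 5 }, Ω } (|σ(𝒢)| = 16).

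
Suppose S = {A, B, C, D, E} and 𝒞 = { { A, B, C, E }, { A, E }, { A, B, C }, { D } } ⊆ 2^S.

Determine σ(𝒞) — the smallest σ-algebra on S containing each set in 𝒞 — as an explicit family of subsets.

|σ(𝒞)| = 16.  σ(𝒞) = { ∅, { A }, { D }, { E }, { A, D }, { A, E }, { B, C }, { D, E }, { A, B, C }, { A, D, E }, { B, C, D }, { B, C, E }, { A, B, C, D }, { A, B, C, E }, { B, C, D, E }, S }

Trace:
Seed the family with 𝒞 together with ∅ and S: { ∅, { D }, { A, E }, { A, B, C }, { A, B, C, E }, S }.
Step 1 adds 4:
  { D, E }  = ᶜ of { A, B, C }
  { A, D, E }  = { A, E } ∪ { D }
  { B, C, D }  = ᶜ of { A, E }
  { A, B, C, D }  = { A, B, C } ∪ { D }
  [10 total]
Step 2: 3 new —
  { E }  = ᶜ of { A, B, C, D }
  { B, C }  = ᶜ of { A, D, E }
  { B, C, D, E }  = { B, C, D } ∪ { D, E }
  [13 total]
Step 3 (2 new):
  { A }  = ᶜ of { B, C, D, E }
  { B, C, E }  = { B, C } ∪ { E }
  [15 total]
Step 4. New:
  { A, D }  = ᶜ of { B, C, E }
  [16 total]
After Step 5 the family is unchanged; done.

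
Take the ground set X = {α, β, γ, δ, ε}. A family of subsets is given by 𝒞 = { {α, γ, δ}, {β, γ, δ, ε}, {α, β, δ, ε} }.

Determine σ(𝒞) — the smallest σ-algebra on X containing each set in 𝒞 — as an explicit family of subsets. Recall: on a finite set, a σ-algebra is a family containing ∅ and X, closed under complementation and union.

Answer: σ(𝒞) = { {}, {α}, {γ}, {δ}, {α, γ}, {α, δ}, {β, ε}, {γ, δ}, {α, β, ε}, {α, γ, δ}, {β, γ, ε}, {β, δ, ε}, {α, β, γ, ε}, {α, β, δ, ε}, {β, γ, δ, ε}, X }

Derivation:
Take S₀ = 𝒞 ∪ {∅, X} = { {}, {α, γ, δ}, {α, β, δ, ε}, {β, γ, δ, ε}, X }.
Pass 1: 3 new —
  {α}  = complement {β, γ, δ, ε}
  {γ}  = complement {α, β, δ, ε}
  {β, ε}  = complement {α, γ, δ}
  — 8 sets.
Pass 2 adds 3:
  {α, γ}  = {γ} ∪ {α}
  {α, β, ε}  = {β, ε} ∪ {α}
  {β, γ, ε}  = {γ} ∪ {β, ε}
  — 11 sets.
Pass 3: 4 new —
  {α, δ}  = complement {β, γ, ε}
  {γ, δ}  = complement {α, β, ε}
  {β, δ, ε}  = complement {α, γ}
  {α, β, γ, ε}  = {γ} ∪ {α, β, ε}
  — 15 sets.
Pass 4: +1 →
  {δ}  = complement {α, β, γ, ε}
  — 16 sets.
Pass 5: closed — nothing new.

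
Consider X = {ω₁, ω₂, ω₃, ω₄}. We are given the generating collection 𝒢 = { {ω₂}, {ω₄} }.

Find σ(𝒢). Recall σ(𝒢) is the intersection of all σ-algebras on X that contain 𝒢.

Take S₀ = 𝒢 ∪ {∅, X} = { ∅, {ω₂}, {ω₄}, X }.
Step 1: 3 new —
  {ω₂,ω₄}  = {ω₂} ∪ {ω₄}
  {ω₁,ω₂,ω₃}  = complement {ω₄}
  {ω₁,ω₃,ω₄}  = complement {ω₂}
  [7 total]
Step 2: +1 →
  {ω₁,ω₃}  = complement {ω₂,ω₄}
  [8 total]
Step 3: no new sets; the family is a σ-algebra.

|σ(𝒢)| = 8.  σ(𝒢) = { ∅, {ω₂}, {ω₄}, {ω₁,ω₃}, {ω₂,ω₄}, {ω₁,ω₂,ω₃}, {ω₁,ω₃,ω₄}, X }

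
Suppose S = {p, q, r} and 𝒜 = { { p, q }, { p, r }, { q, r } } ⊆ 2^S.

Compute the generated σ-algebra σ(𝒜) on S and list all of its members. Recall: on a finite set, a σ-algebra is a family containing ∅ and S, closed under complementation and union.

Seed the family with 𝒜 together with ∅ and S: { {  }, { p, q }, { p, r }, { q, r }, S }.
Round 1: +3 →
  { p }  = ᶜ of { q, r }
  { q }  = ᶜ of { p, r }
  { r }  = ᶜ of { p, q }
  |family| = 8
After Round 2 the family is unchanged; done.

σ(𝒜) = { {  }, { p }, { q }, { r }, { p, q }, { p, r }, { q, r }, S }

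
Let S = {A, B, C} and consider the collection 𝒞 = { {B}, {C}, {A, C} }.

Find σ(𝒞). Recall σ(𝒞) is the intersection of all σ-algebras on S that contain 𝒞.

|σ(𝒞)| = 8.  σ(𝒞) = { {}, {A}, {B}, {C}, {A, B}, {A, C}, {B, C}, S }

Working:
Seed the family with 𝒞 together with ∅ and S: { {}, {B}, {C}, {A, C}, S }.
Pass 1. New:
  {A, B}  = complement {C}
  {B, C}  = {C} ∪ {B}
  (now 7)
Pass 2: 1 new —
  {A}  = complement {B, C}
  (now 8)
Pass 3: no new sets; the family is a σ-algebra.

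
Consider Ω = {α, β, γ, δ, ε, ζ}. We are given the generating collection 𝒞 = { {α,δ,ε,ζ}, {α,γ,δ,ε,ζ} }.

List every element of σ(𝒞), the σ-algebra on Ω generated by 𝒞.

σ(𝒞) = { {}, {β}, {γ}, {β,γ}, {α,δ,ε,ζ}, {α,β,δ,ε,ζ}, {α,γ,δ,ε,ζ}, Ω }

Derivation:
Begin from { {}, {α,δ,ε,ζ}, {α,γ,δ,ε,ζ}, Ω } (that is, 𝒞 plus ∅ and Ω).
Round 1: 2 new —
  {β}  = ᶜ of {α,γ,δ,ε,ζ}
  {β,γ}  = ᶜ of {α,δ,ε,ζ}
  (now 6)
Round 2 adds 1:
  {α,β,δ,ε,ζ}  = {α,δ,ε,ζ} ∪ {β}
  (now 7)
Round 3. New:
  {γ}  = ᶜ of {α,β,δ,ε,ζ}
  (now 8)
Round 4: already closed under ᶜ and ∪.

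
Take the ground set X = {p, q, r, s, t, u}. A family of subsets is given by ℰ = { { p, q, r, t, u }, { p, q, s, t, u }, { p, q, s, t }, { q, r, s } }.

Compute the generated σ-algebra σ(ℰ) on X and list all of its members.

Seed the family with ℰ together with ∅ and X: { {}, { q, r, s }, { p, q, s, t }, { p, q, r, t, u }, { p, q, s, t, u }, X }.
Iteration 1 adds 5:
  { r }  = complement { p, q, s, t, u }
  { s }  = complement { p, q, r, t, u }
  { r, u }  = complement { p, q, s, t }
  { p, t, u }  = complement { q, r, s }
  { p, q, r, s, t }  = { q, r, s } ∪ { p, q, s, t }
  (now 11)
Iteration 2. New:
  { u }  = complement { p, q, r, s, t }
  { r, s }  = { r } ∪ { s }
  { r, s, u }  = { r, u } ∪ { s }
  { p, r, t, u }  = { r } ∪ { p, t, u }
  { p, s, t, u }  = { p, t, u } ∪ { s }
  { q, r, s, u }  = { q, r, s } ∪ { r, u }
  (now 17)
Iteration 3. New:
  { p, t }  = complement { q, r, s, u }
  { q, r }  = complement { p, s, t, u }
  { q, s }  = complement { p, r, t, u }
  { s, u }  = { s } ∪ { u }
  { p, q, t }  = complement { r, s, u }
  { p, q, t, u }  = complement { r, s }
  { p, r, s, t, u }  = { p, r, t, u } ∪ { r, s }
  (now 24)
Iteration 4: 7 new —
  { q }  = complement { p, r, s, t, u }
  { p, r, t }  = { r } ∪ { p, t }
  { p, s, t }  = { p, t } ∪ { s }
  { q, r, u }  = { u } ∪ { q, r }
  { q, s, u }  = { u } ∪ { q, s }
  { p, q, r, t }  = complement { s, u }
  { p, r, s, t }  = { r, s } ∪ { p, t }
  (now 31)
Iteration 5. New:
  { q, u }  = complement { p, r, s, t }
  (now 32)
Iteration 6 adds nothing — fixpoint reached.

|σ(ℰ)| = 32.  σ(ℰ) = { {}, { q }, { r }, { s }, { u }, { p, t }, { q, r }, { q, s }, { q, u }, { r, s }, { r, u }, { s, u }, { p, q, t }, { p, r, t }, { p, s, t }, { p, t, u }, { q, r, s }, { q, r, u }, { q, s, u }, { r, s, u }, { p, q, r, t }, { p, q, s, t }, { p, q, t, u }, { p, r, s, t }, { p, r, t, u }, { p, s, t, u }, { q, r, s, u }, { p, q, r, s, t }, { p, q, r, t, u }, { p, q, s, t, u }, { p, r, s, t, u }, X }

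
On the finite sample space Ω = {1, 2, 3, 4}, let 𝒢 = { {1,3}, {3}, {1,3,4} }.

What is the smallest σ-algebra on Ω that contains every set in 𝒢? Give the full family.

Seed the family with 𝒢 together with ∅ and Ω: { {}, {3}, {1,3}, {1,3,4}, Ω }.
Pass 1 adds 3:
  {2}  = Ω∖{1,3,4}
  {2,4}  = Ω∖{1,3}
  {1,2,4}  = Ω∖{3}
  [8 total]
Pass 2. New:
  {2,3}  = {3} ∪ {2}
  {1,2,3}  = {2} ∪ {1,3}
  {2,3,4}  = {3} ∪ {2,4}
  [11 total]
Pass 3: +3 →
  {1}  = Ω∖{2,3,4}
  {4}  = Ω∖{1,2,3}
  {1,4}  = Ω∖{2,3}
  [14 total]
Pass 4: +2 →
  {1,2}  = {2} ∪ {1}
  {3,4}  = {3} ∪ {4}
  [16 total]
Pass 5 adds nothing — fixpoint reached.

σ(𝒢) = { {}, {1}, {2}, {3}, {4}, {1,2}, {1,3}, {1,4}, {2,3}, {2,4}, {3,4}, {1,2,3}, {1,2,4}, {1,3,4}, {2,3,4}, Ω }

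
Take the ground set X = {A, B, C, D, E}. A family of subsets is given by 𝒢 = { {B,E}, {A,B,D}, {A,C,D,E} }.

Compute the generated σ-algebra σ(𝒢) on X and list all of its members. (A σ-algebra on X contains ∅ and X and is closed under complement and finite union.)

σ(𝒢) = { {}, {B}, {C}, {E}, {A,D}, {B,C}, {B,E}, {C,E}, {A,B,D}, {A,C,D}, {A,D,E}, {B,C,E}, {A,B,C,D}, {A,B,D,E}, {A,C,D,E}, X }

Working:
Initial family (5 sets): { {}, {B,E}, {A,B,D}, {A,C,D,E}, X }.
Round 1 (4 new):
  {B}  = complement {A,C,D,E}
  {C,E}  = complement {A,B,D}
  {A,C,D}  = complement {B,E}
  {A,B,D,E}  = {B,E} ∪ {A,B,D}
  (now 9)
Round 2 adds 3:
  {C}  = complement {A,B,D,E}
  {B,C,E}  = {B,E} ∪ {C,E}
  {A,B,C,D}  = {B} ∪ {A,C,D}
  (now 12)
Round 3: 3 new —
  {E}  = complement {A,B,C,D}
  {A,D}  = complement {B,C,E}
  {B,C}  = {C} ∪ {B}
  (now 15)
Round 4: +1 →
  {A,D,E}  = complement {B,C}
  (now 16)
Round 5: closed — nothing new.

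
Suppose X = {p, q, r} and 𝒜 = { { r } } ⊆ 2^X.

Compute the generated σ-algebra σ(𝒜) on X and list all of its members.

|σ(𝒜)| = 4.  σ(𝒜) = { {}, { r }, { p, q }, X }

Check:
Take S₀ = 𝒜 ∪ {∅, X} = { {}, { r }, X }.
Round 1 (1 new):
  { p, q }  = { r }ᶜ
  [4 total]
Round 2: no new sets; the family is a σ-algebra.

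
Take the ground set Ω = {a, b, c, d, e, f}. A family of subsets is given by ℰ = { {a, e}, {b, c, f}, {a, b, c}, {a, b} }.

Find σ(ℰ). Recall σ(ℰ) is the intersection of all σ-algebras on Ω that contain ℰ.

Answer: σ(ℰ) = { {}, {a}, {b}, {c}, {d}, {e}, {f}, {a, b}, {a, c}, {a, d}, {a, e}, {a, f}, {b, c}, {b, d}, {b, e}, {b, f}, {c, d}, {c, e}, {c, f}, {d, e}, {d, f}, {e, f}, {a, b, c}, {a, b, d}, {a, b, e}, {a, b, f}, {a, c, d}, {a, c, e}, {a, c, f}, {a, d, e}, {a, d, f}, {a, e, f}, {b, c, d}, {b, c, e}, {b, c, f}, {b, d, e}, {b, d, f}, {b, e, f}, {c, d, e}, {c, d, f}, {c, e, f}, {d, e, f}, {a, b, c, d}, {a, b, c, e}, {a, b, c, f}, {a, b, d, e}, {a, b, d, f}, {a, b, e, f}, {a, c, d, e}, {a, c, d, f}, {a, c, e, f}, {a, d, e, f}, {b, c, d, e}, {b, c, d, f}, {b, c, e, f}, {b, d, e, f}, {c, d, e, f}, {a, b, c, d, e}, {a, b, c, d, f}, {a, b, c, e, f}, {a, b, d, e, f}, {a, c, d, e, f}, {b, c, d, e, f}, Ω }

Working:
Initial family (6 sets): { {}, {a, b}, {a, e}, {a, b, c}, {b, c, f}, Ω }.
Pass 1: 8 new —
  {a, b, e}  = {a, b} ∪ {a, e}
  {a, d, e}  = Ω∖{b, c, f}
  {d, e, f}  = Ω∖{a, b, c}
  {a, b, c, e}  = {a, b, c} ∪ {a, e}
  {a, b, c, f}  = {a, b, c} ∪ {b, c, f}
  {b, c, d, f}  = Ω∖{a, e}
  {c, d, e, f}  = Ω∖{a, b}
  {a, b, c, e, f}  = {a, e} ∪ {b, c, f}
  — 14 sets.
Pass 2. New:
  {d}  = Ω∖{a, b, c, e, f}
  {d, e}  = Ω∖{a, b, c, f}
  {d, f}  = Ω∖{a, b, c, e}
  {c, d, f}  = Ω∖{a, b, e}
  {a, b, d, e}  = {a, d, e} ∪ {a, b}
  {a, d, e, f}  = {a, d, e} ∪ {d, e, f}
  {a, b, c, d, e}  = {a, d, e} ∪ {a, b, c}
  {a, b, c, d, f}  = {a, b, c} ∪ {b, c, d, f}
  {a, b, d, e, f}  = {a, b} ∪ {d, e, f}
  {a, c, d, e, f}  = {a, d, e} ∪ {c, d, e, f}
  {b, c, d, e, f}  = {c, d, e, f} ∪ {b, c, f}
  — 25 sets.
Pass 3: +10 →
  {a}  = Ω∖{b, c, d, e, f}
  {b}  = Ω∖{a, c, d, e, f}
  {c}  = Ω∖{a, b, d, e, f}
  {e}  = Ω∖{a, b, c, d, f}
  {f}  = Ω∖{a, b, c, d, e}
  {b, c}  = Ω∖{a, d, e, f}
  {c, f}  = Ω∖{a, b, d, e}
  {a, b, d}  = {a, b} ∪ {d}
  {a, b, c, d}  = {a, b, c} ∪ {d}
  {a, b, d, f}  = {d, f} ∪ {a, b}
  — 35 sets.
Pass 4 adds 27:
  {a, c}  = {a} ∪ {c}
  {a, d}  = {a} ∪ {d}
  {a, f}  = {a} ∪ {f}
  {b, d}  = {b} ∪ {d}
  {b, e}  = {b} ∪ {e}
  {b, f}  = {b} ∪ {f}
  {c, d}  = {c} ∪ {d}
  {c, e}  = Ω∖{a, b, d, f}
  {e, f}  = Ω∖{a, b, c, d}
  {a, b, f}  = {a, b} ∪ {f}
  {a, c, e}  = {c} ∪ {a, e}
  {a, c, f}  = {a} ∪ {c, f}
  {a, d, f}  = {a} ∪ {d, f}
  {a, e, f}  = {f} ∪ {a, e}
  {b, c, d}  = {b, c} ∪ {d}
  {b, c, e}  = {e} ∪ {b, c}
  {b, d, e}  = {b} ∪ {d, e}
  {b, d, f}  = {b} ∪ {d, f}
  {c, d, e}  = {d, e} ∪ {c}
  {c, e, f}  = Ω∖{a, b, d}
  {a, b, e, f}  = {f} ∪ {a, b, e}
  {a, c, d, e}  = {a, d, e} ∪ {c}
  {a, c, d, f}  = {a} ∪ {c, d, f}
  {a, c, e, f}  = {c, f} ∪ {a, e}
  {b, c, d, e}  = {d, e} ∪ {b, c}
  {b, c, e, f}  = {b, c, f} ∪ {e}
  {b, d, e, f}  = {b} ∪ {d, e, f}
  — 62 sets.
Pass 5: +2 →
  {a, c, d}  = {c, d} ∪ {a, d}
  {b, e, f}  = {b, e} ∪ {e, f}
  — 64 sets.
Pass 6: already closed under ᶜ and ∪.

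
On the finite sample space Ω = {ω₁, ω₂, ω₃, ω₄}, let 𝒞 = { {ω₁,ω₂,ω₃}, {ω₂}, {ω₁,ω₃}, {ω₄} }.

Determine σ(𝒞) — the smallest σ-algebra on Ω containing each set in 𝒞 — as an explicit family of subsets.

|σ(𝒞)| = 8.  σ(𝒞) = { {}, {ω₂}, {ω₄}, {ω₁,ω₃}, {ω₂,ω₄}, {ω₁,ω₂,ω₃}, {ω₁,ω₃,ω₄}, Ω }

Trace:
Take S₀ = 𝒞 ∪ {∅, Ω} = { {}, {ω₂}, {ω₄}, {ω₁,ω₃}, {ω₁,ω₂,ω₃}, Ω }.
Iteration 1: 2 new —
  {ω₂,ω₄}  = Ω∖{ω₁,ω₃}
  {ω₁,ω₃,ω₄}  = Ω∖{ω₂}
  (now 8)
After Iteration 2 the family is unchanged; done.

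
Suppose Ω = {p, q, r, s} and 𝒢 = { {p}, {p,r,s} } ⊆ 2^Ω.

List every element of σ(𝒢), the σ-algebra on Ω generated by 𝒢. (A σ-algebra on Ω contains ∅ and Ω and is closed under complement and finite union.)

Initial family (4 sets): { {}, {p}, {p,r,s}, Ω }.
Pass 1. New:
  {q}  = {p,r,s}ᶜ
  {q,r,s}  = {p}ᶜ
  [6 total]
Pass 2 (1 new):
  {p,q}  = {q} ∪ {p}
  [7 total]
Pass 3: +1 →
  {r,s}  = {p,q}ᶜ
  [8 total]
Pass 4: no new sets; the family is a σ-algebra.

Therefore σ(𝒢) = { {}, {p}, {q}, {p,q}, {r,s}, {p,r,s}, {q,r,s}, Ω } (|σ(𝒢)| = 8).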